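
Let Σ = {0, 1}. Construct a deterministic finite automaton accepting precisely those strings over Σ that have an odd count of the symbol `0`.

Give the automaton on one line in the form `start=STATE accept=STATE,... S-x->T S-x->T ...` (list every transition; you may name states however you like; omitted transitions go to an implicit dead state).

start=q0 accept=q1 q0-0->q1 q0-1->q0 q1-0->q0 q1-1->q1

The only thing that matters is how many `0`s have appeared, reduced mod 2. Use one state per residue: q0 for 0, …, q1 for 1. Reading `0` moves to the next residue; anything else stays put. q1 is accepting.
With 2 states:
        0   1  
>  q0   q1  q0 
 * q1   q0  q1 
(> = start, * = accepting)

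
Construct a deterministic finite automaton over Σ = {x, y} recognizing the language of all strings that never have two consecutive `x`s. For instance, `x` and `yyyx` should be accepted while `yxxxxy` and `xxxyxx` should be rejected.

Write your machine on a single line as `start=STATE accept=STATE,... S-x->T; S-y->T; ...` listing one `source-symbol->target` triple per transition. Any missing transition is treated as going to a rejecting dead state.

Track partial matches of the forbidden pattern `xx`. State q2 is a dead state reached once `xx` has occurred; every other state accepts. q0 means no part of `xx` is currently matched.
With 3 states:
        x   y  
>* q0   q1  q0 
 * q1   q2  q0 
   q2   q2  q2 
(> = start, * = accepting)

start=q0; accept=q0,q1; q0-x->q1; q0-y->q0; q1-x->q2; q1-y->q0; q2-x->q2; q2-y->q2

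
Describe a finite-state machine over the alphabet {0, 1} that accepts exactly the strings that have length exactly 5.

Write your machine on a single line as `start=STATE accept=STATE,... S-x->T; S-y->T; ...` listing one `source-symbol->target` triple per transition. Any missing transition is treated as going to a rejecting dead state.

start=S0; accept=S5; S0-0->S1; S0-1->S1; S1-0->S2; S1-1->S2; S2-0->S3; S2-1->S3; S3-0->S4; S3-1->S4; S4-0->S5; S4-1->S5; S5-0->S6; S5-1->S6; S6-0->S6; S6-1->S6

Count input length up to 6: every symbol moves from S0 toward S6, which means 'more than 5' and absorbs. Accept from {S5}.
7 states suffice.
        0   1  
>  S0   S1  S1 
   S1   S2  S2 
   S2   S3  S3 
   S3   S4  S4 
   S4   S5  S5 
 * S5   S6  S6 
   S6   S6  S6 
(> = start, * = accepting)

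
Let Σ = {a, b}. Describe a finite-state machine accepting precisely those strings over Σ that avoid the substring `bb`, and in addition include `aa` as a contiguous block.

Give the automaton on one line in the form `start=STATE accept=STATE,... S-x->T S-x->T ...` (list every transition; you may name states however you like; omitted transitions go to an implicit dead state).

Run two small machines in parallel and take their product. One (3 states) tracks partial matches of the forbidden pattern `bb`; the other (3 states) tracks whether and how much of `aa` has been seen. Each combined state is a pair, one component from each; accept when both components accept.
8 states suffice.
        a   b  
>  q0   q1  q2 
   q1   q3  q2 
   q2   q1  q4 
 * q3   q3  q5 
   q4   q6  q4 
 * q5   q3  q7 
   q6   q7  q4 
   q7   q7  q7 
(> = start, * = accepting)

start=q0 accept=q3,q5 q0-a->q1 q0-b->q2 q1-a->q3 q1-b->q2 q2-a->q1 q2-b->q4 q3-a->q3 q3-b->q5 q4-a->q6 q4-b->q4 q5-a->q3 q5-b->q7 q6-a->q7 q6-b->q4 q7-a->q7 q7-b->q7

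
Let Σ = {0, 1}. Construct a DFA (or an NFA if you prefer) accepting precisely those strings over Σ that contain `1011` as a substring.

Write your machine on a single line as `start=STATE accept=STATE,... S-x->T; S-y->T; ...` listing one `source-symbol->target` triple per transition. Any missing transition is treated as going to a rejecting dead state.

start=q0; accept=q4; q0-0->q0; q0-1->q1; q1-0->q2; q1-1->q1; q2-0->q0; q2-1->q3; q3-0->q2; q3-1->q4; q4-0->q4; q4-1->q4

States q0..q3 record the length of the longest prefix of `1011` that matches the current input suffix. Reaching q4 means `1011` has been seen, and we stay there forever. Accept from q4.
With 5 states:
        0   1  
>  q0   q0  q1 
   q1   q2  q1 
   q2   q0  q3 
   q3   q2  q4 
 * q4   q4  q4 
(> = start, * = accepting)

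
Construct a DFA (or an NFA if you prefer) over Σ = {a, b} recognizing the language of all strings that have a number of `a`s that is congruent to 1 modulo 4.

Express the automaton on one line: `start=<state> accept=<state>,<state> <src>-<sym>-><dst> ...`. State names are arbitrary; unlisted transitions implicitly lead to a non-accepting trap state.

The only thing that matters is how many `a`s have appeared, reduced mod 4. Use one state per residue: s0 for 0, …, s3 for 3. Reading `a` moves to the next residue; anything else stays put. s1 is accepting.
        a   b  
>  s0   s1  s0 
 * s1   s2  s1 
   s2   s3  s2 
   s3   s0  s3 
(> = start, * = accepting)

start=s0 accept=s1 s0-a->s1 s0-b->s0 s1-a->s2 s1-b->s1 s2-a->s3 s2-b->s2 s3-a->s0 s3-b->s3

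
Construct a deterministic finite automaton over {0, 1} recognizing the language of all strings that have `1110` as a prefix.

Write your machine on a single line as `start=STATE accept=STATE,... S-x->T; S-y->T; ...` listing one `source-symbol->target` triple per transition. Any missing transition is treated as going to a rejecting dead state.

Check the first 4 symbols one by one: q0 through q3 record how many have matched `1110` so far; any wrong symbol goes to the dead state q5. After all 4 match we enter the accepting sink q4.
A 6-state machine:
        0   1  
>  q0   q5  q1 
   q1   q5  q2 
   q2   q5  q3 
   q3   q4  q5 
 * q4   q4  q4 
   q5   q5  q5 
(> = start, * = accepting)

start=q0; accept=q4; q0-0->q5; q0-1->q1; q1-0->q5; q1-1->q2; q2-0->q5; q2-1->q3; q3-0->q4; q3-1->q5; q4-0->q4; q4-1->q4; q5-0->q5; q5-1->q5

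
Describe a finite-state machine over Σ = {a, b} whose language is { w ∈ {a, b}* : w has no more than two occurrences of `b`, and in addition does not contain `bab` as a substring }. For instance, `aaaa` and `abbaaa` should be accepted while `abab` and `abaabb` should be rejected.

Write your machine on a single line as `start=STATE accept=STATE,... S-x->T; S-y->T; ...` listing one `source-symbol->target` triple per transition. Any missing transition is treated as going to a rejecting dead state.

start=s0; accept=s0,s1,s2,s3,s4; s0-a->s0; s0-b->s1; s1-a->s2; s1-b->s3; s2-a->s4; s2-b->s5; s3-a->s3; s3-b->s5; s4-a->s4; s4-b->s3; s5-a->s5; s5-b->s5

Handle the two conditions separately and then intersect. The first has 4 states tracking the count of `b`s, saturating at 3; the second has 4 states tracking partial matches of the forbidden pattern `bab`. A product state is a pair (one from each), accepting exactly when both do. Minimizing collapses redundant product states.
With 6 states:
        a   b  
>* s0   s0  s1 
 * s1   s2  s3 
 * s2   s4  s5 
 * s3   s3  s5 
 * s4   s4  s3 
   s5   s5  s5 
(> = start, * = accepting)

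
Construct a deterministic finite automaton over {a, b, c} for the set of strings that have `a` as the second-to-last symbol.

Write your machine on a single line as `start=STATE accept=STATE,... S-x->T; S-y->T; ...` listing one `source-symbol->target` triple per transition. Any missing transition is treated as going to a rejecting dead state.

start=s0; accept=s4,s5,s6; s0-a->s1; s0-b->s2; s0-c->s3; s1-a->s4; s1-b->s5; s1-c->s6; s2-a->s7; s2-b->s8; s2-c->s9; s3-a->s10; s3-b->s11; s3-c->s12; s4-a->s4; s4-b->s5; s4-c->s6; s5-a->s7; s5-b->s8; s5-c->s9; s6-a->s10; s6-b->s11; s6-c->s12; s7-a->s4; s7-b->s5; s7-c->s6; s8-a->s7; s8-b->s8; s8-c->s9; s9-a->s10; s9-b->s11; s9-c->s12; s10-a->s4; s10-b->s5; s10-c->s6; s11-a->s7; s11-b->s8; s11-c->s9; s12-a->s10; s12-b->s11; s12-c->s12

Because acceptance depends on a position counted from the end, the machine has to buffer the most recent 2 symbols. Make each state the string of the last up-to-2 symbols read; on input `x` shift the window left and append `x`. Accept when the buffered window has length 2 and begins with `a`.
          a    b    c  
>  s0     s1   s2   s3 
   s1     s4   s5   s6 
   s2     s7   s8   s9 
   s3    s10  s11  s12 
 * s4     s4   s5   s6 
 * s5     s7   s8   s9 
 * s6    s10  s11  s12 
   s7     s4   s5   s6 
   s8     s7   s8   s9 
   s9    s10  s11  s12 
   s10    s4   s5   s6 
   s11    s7   s8   s9 
   s12   s10  s11  s12 
(> = start, * = accepting)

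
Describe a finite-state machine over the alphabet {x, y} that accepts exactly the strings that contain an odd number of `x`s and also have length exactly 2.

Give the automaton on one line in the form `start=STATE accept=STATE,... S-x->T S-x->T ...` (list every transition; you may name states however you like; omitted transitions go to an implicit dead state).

Run two small machines in parallel and take their product. The first has 2 states tracking the count of `x`s modulo 2; the second has 4 states tracking the input length, saturating at 3. A product state is a pair (one from each), accepting exactly when both do.
7 states suffice.
        x   y  
>  q0   q1  q2 
   q1   q3  q4 
   q2   q4  q3 
   q3   q5  q6 
 * q4   q6  q5 
   q5   q6  q5 
   q6   q5  q6 
(> = start, * = accepting)

start=q0 accept=q4 q0-x->q1 q0-y->q2 q1-x->q3 q1-y->q4 q2-x->q4 q2-y->q3 q3-x->q5 q3-y->q6 q4-x->q6 q4-y->q5 q5-x->q6 q5-y->q5 q6-x->q5 q6-y->q6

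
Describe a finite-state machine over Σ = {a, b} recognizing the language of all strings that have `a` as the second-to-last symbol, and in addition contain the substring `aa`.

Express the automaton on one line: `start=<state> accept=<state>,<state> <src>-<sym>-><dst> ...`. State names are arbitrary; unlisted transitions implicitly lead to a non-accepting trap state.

start=q0 accept=q3,q7 q0-a->q1 q0-b->q2 q1-a->q3 q1-b->q4 q2-a->q5 q2-b->q6 q3-a->q3 q3-b->q7 q4-a->q5 q4-b->q6 q5-a->q3 q5-b->q4 q6-a->q5 q6-b->q6 q7-a->q8 q7-b->q9 q8-a->q3 q8-b->q7 q9-a->q8 q9-b->q9

Build one automaton per condition and run them in lockstep. The first has 7 states tracking the last 2 symbols read; the second has 3 states tracking whether and how much of `aa` has been seen. A product state is a pair (one from each), accepting exactly when both do.
With 10 states:
        a   b  
>  q0   q1  q2 
   q1   q3  q4 
   q2   q5  q6 
 * q3   q3  q7 
   q4   q5  q6 
   q5   q3  q4 
   q6   q5  q6 
 * q7   q8  q9 
   q8   q3  q7 
   q9   q8  q9 
(> = start, * = accepting)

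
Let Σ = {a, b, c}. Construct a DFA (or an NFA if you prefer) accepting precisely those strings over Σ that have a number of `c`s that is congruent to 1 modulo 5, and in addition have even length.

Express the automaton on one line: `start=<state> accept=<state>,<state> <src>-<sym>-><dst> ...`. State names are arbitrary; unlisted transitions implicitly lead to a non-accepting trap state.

Handle the two conditions separately and then intersect. The first has 5 states tracking the count of `c`s modulo 5; the second has 2 states tracking the input length modulo 2. A product state is a pair (one from each), accepting exactly when both do.
A 10-state machine:
        a   b   c  
>  q0   q1  q1  q2 
   q1   q0  q0  q3 
   q2   q3  q3  q4 
 * q3   q2  q2  q5 
   q4   q5  q5  q6 
   q5   q4  q4  q7 
   q6   q7  q7  q8 
   q7   q6  q6  q9 
   q8   q9  q9  q1 
   q9   q8  q8  q0 
(> = start, * = accepting)

start=q0 accept=q3 q0-a->q1 q0-b->q1 q0-c->q2 q1-a->q0 q1-b->q0 q1-c->q3 q2-a->q3 q2-b->q3 q2-c->q4 q3-a->q2 q3-b->q2 q3-c->q5 q4-a->q5 q4-b->q5 q4-c->q6 q5-a->q4 q5-b->q4 q5-c->q7 q6-a->q7 q6-b->q7 q6-c->q8 q7-a->q6 q7-b->q6 q7-c->q9 q8-a->q9 q8-b->q9 q8-c->q1 q9-a->q8 q9-b->q8 q9-c->q0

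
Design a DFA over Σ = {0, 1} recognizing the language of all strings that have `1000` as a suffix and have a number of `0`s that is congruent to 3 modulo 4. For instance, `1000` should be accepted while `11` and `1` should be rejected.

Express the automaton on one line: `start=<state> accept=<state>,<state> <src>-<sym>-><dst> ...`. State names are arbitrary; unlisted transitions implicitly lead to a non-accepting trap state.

Handle the two conditions separately and then intersect. The first has 5 states tracking how much of the suffix `1000` has currently been matched; the second has 4 states tracking the count of `0`s modulo 4. A product state is a pair (one from each), accepting exactly when both do.
20 states suffice.
          0    1  
>  q0     q1   q2 
   q1     q3   q4 
   q2     q5   q2 
   q3     q6   q7 
   q4     q8   q4 
   q5     q9   q4 
   q6     q0  q10 
   q7    q11   q7 
   q8    q12   q7 
   q9    q13   q7 
   q10   q14  q10 
   q11   q15  q10 
   q12   q16  q10 
 * q13    q0  q10 
   q14   q17   q2 
   q15   q18   q2 
   q16    q1   q2 
   q17   q19   q4 
   q18    q3   q4 
   q19    q6   q7 
(> = start, * = accepting)

start=q0 accept=q13 q0-0->q1 q0-1->q2 q1-0->q3 q1-1->q4 q2-0->q5 q2-1->q2 q3-0->q6 q3-1->q7 q4-0->q8 q4-1->q4 q5-0->q9 q5-1->q4 q6-0->q0 q6-1->q10 q7-0->q11 q7-1->q7 q8-0->q12 q8-1->q7 q9-0->q13 q9-1->q7 q10-0->q14 q10-1->q10 q11-0->q15 q11-1->q10 q12-0->q16 q12-1->q10 q13-0->q0 q13-1->q10 q14-0->q17 q14-1->q2 q15-0->q18 q15-1->q2 q16-0->q1 q16-1->q2 q17-0->q19 q17-1->q4 q18-0->q3 q18-1->q4 q19-0->q6 q19-1->q7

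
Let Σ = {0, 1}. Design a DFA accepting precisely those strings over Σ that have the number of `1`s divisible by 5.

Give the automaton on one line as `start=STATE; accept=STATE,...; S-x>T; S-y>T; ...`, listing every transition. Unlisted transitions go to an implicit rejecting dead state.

The only thing that matters is how many `1`s have appeared, reduced mod 5. Use one state per residue: s0 for 0, …, s4 for 4. Reading `1` moves to the next residue; anything else stays put. s0 is accepting.
A 5-state machine:
        0   1  
>* s0   s0  s1 
   s1   s1  s2 
   s2   s2  s3 
   s3   s3  s4 
   s4   s4  s0 
(> = start, * = accepting)

start=s0; accept=s0; s0-0>s0; s0-1>s1; s1-0>s1; s1-1>s2; s2-0>s2; s2-1>s3; s3-0>s3; s3-1>s4; s4-0>s4; s4-1>s0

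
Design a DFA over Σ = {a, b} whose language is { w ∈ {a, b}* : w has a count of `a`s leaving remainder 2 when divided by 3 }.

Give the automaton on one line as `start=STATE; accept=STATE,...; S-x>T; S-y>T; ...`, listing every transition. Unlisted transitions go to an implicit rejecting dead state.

start=q0; accept=q2; q0-a>q1; q0-b>q0; q1-a>q2; q1-b>q1; q2-a>q0; q2-b>q2

The only thing that matters is how many `a`s have appeared, reduced mod 3. Use one state per residue: q0 for 0, …, q2 for 2. Reading `a` moves to the next residue; anything else stays put. q2 is accepting.
3 states suffice.
        a   b  
>  q0   q1  q0 
   q1   q2  q1 
 * q2   q0  q2 
(> = start, * = accepting)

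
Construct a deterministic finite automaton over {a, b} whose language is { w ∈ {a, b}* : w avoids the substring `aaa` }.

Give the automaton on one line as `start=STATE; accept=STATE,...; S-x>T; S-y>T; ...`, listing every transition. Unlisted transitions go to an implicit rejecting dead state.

start=q0; accept=q0,q1,q2; q0-a>q1; q0-b>q0; q1-a>q2; q1-b>q0; q2-a>q3; q2-b>q0; q3-a>q3; q3-b>q3

Track partial matches of the forbidden pattern `aaa`. State q3 is a dead state reached once `aaa` has occurred; every other state accepts. q0 means no part of `aaa` is currently matched.
4 states suffice.
        a   b  
>* q0   q1  q0 
 * q1   q2  q0 
 * q2   q3  q0 
   q3   q3  q3 
(> = start, * = accepting)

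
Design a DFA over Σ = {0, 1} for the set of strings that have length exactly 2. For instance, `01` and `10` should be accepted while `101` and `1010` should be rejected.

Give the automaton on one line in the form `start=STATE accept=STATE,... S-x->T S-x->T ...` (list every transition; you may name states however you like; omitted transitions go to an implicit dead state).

Count input length up to 3: every symbol moves from A toward D, which means 'more than 2' and absorbs. Accept from {C}.
With 4 states:
       0  1 
>  A   B  B 
   B   C  C 
 * C   D  D 
   D   D  D 
(> = start, * = accepting)

start=A accept=C A-0->B A-1->B B-0->C B-1->C C-0->D C-1->D D-0->D D-1->D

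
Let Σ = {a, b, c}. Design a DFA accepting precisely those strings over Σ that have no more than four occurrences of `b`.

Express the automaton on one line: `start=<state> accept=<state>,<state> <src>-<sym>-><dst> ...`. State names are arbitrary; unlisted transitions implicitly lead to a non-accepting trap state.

start=q0 accept=q0,q1,q2,q3,q4 q0-a->q0 q0-b->q1 q0-c->q0 q1-a->q1 q1-b->q2 q1-c->q1 q2-a->q2 q2-b->q3 q2-c->q2 q3-a->q3 q3-b->q4 q3-c->q3 q4-a->q4 q4-b->q5 q4-c->q4 q5-a->q5 q5-b->q5 q5-c->q5

Count `b`s, saturating at 5: states q0 through q4 mean 0 through 4 `b`s seen; q5 means more than 4. Each `b` increments (capped at q5); other symbols loop. Accept from {q0, q1, q2, q3, q4}.
With 6 states:
        a   b   c  
>* q0   q0  q1  q0 
 * q1   q1  q2  q1 
 * q2   q2  q3  q2 
 * q3   q3  q4  q3 
 * q4   q4  q5  q4 
   q5   q5  q5  q5 
(> = start, * = accepting)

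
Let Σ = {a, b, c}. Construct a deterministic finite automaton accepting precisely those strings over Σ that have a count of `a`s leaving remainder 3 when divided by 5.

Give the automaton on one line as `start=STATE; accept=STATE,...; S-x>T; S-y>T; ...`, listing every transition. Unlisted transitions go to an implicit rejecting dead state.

start=q0; accept=q3; q0-a>q1; q0-b>q0; q0-c>q0; q1-a>q2; q1-b>q1; q1-c>q1; q2-a>q3; q2-b>q2; q2-c>q2; q3-a>q4; q3-b>q3; q3-c>q3; q4-a>q0; q4-b>q4; q4-c>q4

Keep the running count of `a`s modulo 5: each `a` advances along the cycle q0 → q1 → q2 → q3 → q4 → q0 while other symbols loop. Accept at q3.
A 5-state machine:
        a   b   c  
>  q0   q1  q0  q0 
   q1   q2  q1  q1 
   q2   q3  q2  q2 
 * q3   q4  q3  q3 
   q4   q0  q4  q4 
(> = start, * = accepting)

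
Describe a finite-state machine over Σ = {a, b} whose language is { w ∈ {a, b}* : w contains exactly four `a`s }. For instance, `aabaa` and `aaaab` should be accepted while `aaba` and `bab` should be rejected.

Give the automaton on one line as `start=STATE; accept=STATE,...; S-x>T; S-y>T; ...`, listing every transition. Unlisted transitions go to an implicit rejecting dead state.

start=S0; accept=S4; S0-a>S1; S0-b>S0; S1-a>S2; S1-b>S1; S2-a>S3; S2-b>S2; S3-a>S4; S3-b>S3; S4-a>S5; S4-b>S4; S5-a>S5; S5-b>S5

Count `a`s, saturating at 5: states S0 through S4 mean 0 through 4 `a`s seen; S5 means more than 4. Each `a` increments (capped at S5); other symbols loop. Accept from {S4}.
A 6-state machine:
        a   b  
>  S0   S1  S0 
   S1   S2  S1 
   S2   S3  S2 
   S3   S4  S3 
 * S4   S5  S4 
   S5   S5  S5 
(> = start, * = accepting)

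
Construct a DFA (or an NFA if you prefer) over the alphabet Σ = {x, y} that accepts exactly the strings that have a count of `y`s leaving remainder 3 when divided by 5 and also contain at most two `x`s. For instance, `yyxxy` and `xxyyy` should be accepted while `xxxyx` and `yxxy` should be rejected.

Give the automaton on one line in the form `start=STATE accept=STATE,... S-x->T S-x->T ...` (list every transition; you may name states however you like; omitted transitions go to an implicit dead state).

start=S0 accept=S9,S11,S13 S0-x->S1 S0-y->S2 S1-x->S3 S1-y->S4 S2-x->S4 S2-y->S5 S3-x->S6 S3-y->S7 S4-x->S7 S4-y->S8 S5-x->S8 S5-y->S9 S6-x->S6 S6-y->S6 S7-x->S6 S7-y->S10 S8-x->S10 S8-y->S11 S9-x->S11 S9-y->S12 S10-x->S6 S10-y->S13 S11-x->S13 S11-y->S14 S12-x->S14 S12-y->S0 S13-x->S6 S13-y->S15 S14-x->S15 S14-y->S1 S15-x->S6 S15-y->S3

Run two small machines in parallel and take their product. The first has 5 states tracking the count of `y`s modulo 5; the second has 4 states tracking the count of `x`s, saturating at 3. A product state is a pair (one from each), accepting exactly when both do. After merging equivalent states the machine shrinks.
          x    y  
>  S0     S1   S2 
   S1     S3   S4 
   S2     S4   S5 
   S3     S6   S7 
   S4     S7   S8 
   S5     S8   S9 
   S6     S6   S6 
   S7     S6  S10 
   S8    S10  S11 
 * S9    S11  S12 
   S10    S6  S13 
 * S11   S13  S14 
   S12   S14   S0 
 * S13    S6  S15 
   S14   S15   S1 
   S15    S6   S3 
(> = start, * = accepting)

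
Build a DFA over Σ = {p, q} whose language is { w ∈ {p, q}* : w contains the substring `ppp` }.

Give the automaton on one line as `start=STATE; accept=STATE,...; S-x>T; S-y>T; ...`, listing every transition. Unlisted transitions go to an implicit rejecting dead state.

Track how much of `ppp` has been matched so far: state S0 is no progress, S3 is the absorbing accept state reached once `ppp` has occurred. Intermediate states record partial matches; on a mismatch, fall back to the longest reusable overlap.
4 states suffice.
        p   q  
>  S0   S1  S0 
   S1   S2  S0 
   S2   S3  S0 
 * S3   S3  S3 
(> = start, * = accepting)

start=S0; accept=S3; S0-p>S1; S0-q>S0; S1-p>S2; S1-q>S0; S2-p>S3; S2-q>S0; S3-p>S3; S3-q>S3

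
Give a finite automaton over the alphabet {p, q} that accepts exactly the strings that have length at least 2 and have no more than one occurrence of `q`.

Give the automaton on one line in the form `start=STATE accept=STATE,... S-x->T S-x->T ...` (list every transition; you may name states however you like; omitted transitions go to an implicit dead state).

Run two small machines in parallel and take their product. The first has 4 states tracking the input length, saturating at 3; the second has 3 states tracking the count of `q`s, saturating at 2. A product state is a pair (one from each), accepting exactly when both do. Minimizing collapses redundant product states.
A 6-state machine:
        p   q  
>  S0   S1  S2 
   S1   S3  S4 
   S2   S4  S5 
 * S3   S3  S4 
 * S4   S4  S5 
   S5   S5  S5 
(> = start, * = accepting)

start=S0 accept=S3,S4 S0-p->S1 S0-q->S2 S1-p->S3 S1-q->S4 S2-p->S4 S2-q->S5 S3-p->S3 S3-q->S4 S4-p->S4 S4-q->S5 S5-p->S5 S5-q->S5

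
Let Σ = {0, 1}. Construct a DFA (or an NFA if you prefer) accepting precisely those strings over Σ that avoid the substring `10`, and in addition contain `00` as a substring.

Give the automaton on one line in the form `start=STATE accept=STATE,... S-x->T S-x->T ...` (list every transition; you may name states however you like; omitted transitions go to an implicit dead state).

Handle the two conditions separately and then intersect. The first has 3 states tracking partial matches of the forbidden pattern `10`; the second has 3 states tracking whether and how much of `00` has been seen. A product state is a pair (one from each), accepting exactly when both do. Equivalent product states are then merged.
With 5 states:
        0   1  
>  s0   s1  s2 
   s1   s3  s2 
   s2   s2  s2 
 * s3   s3  s4 
 * s4   s2  s4 
(> = start, * = accepting)

start=s0 accept=s3,s4 s0-0->s1 s0-1->s2 s1-0->s3 s1-1->s2 s2-0->s2 s2-1->s2 s3-0->s3 s3-1->s4 s4-0->s2 s4-1->s4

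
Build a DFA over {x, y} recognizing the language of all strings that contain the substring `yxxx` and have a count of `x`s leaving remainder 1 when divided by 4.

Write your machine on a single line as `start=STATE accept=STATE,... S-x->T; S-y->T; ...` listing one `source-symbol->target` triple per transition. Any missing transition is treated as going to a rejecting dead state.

Run two small machines in parallel and take their product. One (5 states) tracks whether and how much of `yxxx` has been seen; the other (4 states) tracks the count of `x`s modulo 4. Each combined state is a pair, one component from each; accept when both components accept.
20 states suffice.
          x    y  
>  q0     q1   q2 
   q1     q3   q4 
   q2     q5   q2 
   q3     q6   q7 
   q4     q8   q4 
   q5     q9   q4 
   q6     q0  q10 
   q7    q11   q7 
   q8    q12   q7 
   q9    q13   q7 
   q10   q14  q10 
   q11   q15  q10 
   q12   q16  q10 
   q13   q16  q13 
   q14   q17   q2 
   q15   q18   q2 
   q16   q18  q16 
   q17   q19   q4 
 * q18   q19  q18 
   q19   q13  q19 
(> = start, * = accepting)

start=q0; accept=q18; q0-x->q1; q0-y->q2; q1-x->q3; q1-y->q4; q2-x->q5; q2-y->q2; q3-x->q6; q3-y->q7; q4-x->q8; q4-y->q4; q5-x->q9; q5-y->q4; q6-x->q0; q6-y->q10; q7-x->q11; q7-y->q7; q8-x->q12; q8-y->q7; q9-x->q13; q9-y->q7; q10-x->q14; q10-y->q10; q11-x->q15; q11-y->q10; q12-x->q16; q12-y->q10; q13-x->q16; q13-y->q13; q14-x->q17; q14-y->q2; q15-x->q18; q15-y->q2; q16-x->q18; q16-y->q16; q17-x->q19; q17-y->q4; q18-x->q19; q18-y->q18; q19-x->q13; q19-y->q19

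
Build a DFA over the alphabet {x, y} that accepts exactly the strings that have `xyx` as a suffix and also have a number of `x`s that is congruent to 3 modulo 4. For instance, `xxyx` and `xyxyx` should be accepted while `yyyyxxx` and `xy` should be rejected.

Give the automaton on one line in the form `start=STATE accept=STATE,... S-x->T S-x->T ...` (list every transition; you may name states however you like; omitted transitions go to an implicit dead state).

start=A accept=K A-x->B A-y->A B-x->C B-y->D C-x->E C-y->F D-x->G D-y->H E-x->I E-y->J F-x->K F-y->L G-x->E G-y->F H-x->C H-y->H I-x->B I-y->M J-x->N J-y->O K-x->I K-y->J L-x->E L-y->L M-x->P M-y->A N-x->B N-y->M O-x->I O-y->O P-x->C P-y->D

Build one automaton per condition and run them in lockstep. The first has 4 states tracking how much of the suffix `xyx` has currently been matched; the second has 4 states tracking the count of `x`s modulo 4. A product state is a pair (one from each), accepting exactly when both do.
       x  y 
>  A   B  A 
   B   C  D 
   C   E  F 
   D   G  H 
   E   I  J 
   F   K  L 
   G   E  F 
   H   C  H 
   I   B  M 
   J   N  O 
 * K   I  J 
   L   E  L 
   M   P  A 
   N   B  M 
   O   I  O 
   P   C  D 
(> = start, * = accepting)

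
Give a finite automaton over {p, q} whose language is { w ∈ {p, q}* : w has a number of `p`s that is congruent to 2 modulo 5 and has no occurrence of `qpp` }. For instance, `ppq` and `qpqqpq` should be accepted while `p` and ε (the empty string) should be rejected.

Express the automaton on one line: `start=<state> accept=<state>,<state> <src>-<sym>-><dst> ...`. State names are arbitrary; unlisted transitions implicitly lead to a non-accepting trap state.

start=s0 accept=s3,s7,s8 s0-p->s1 s0-q->s2 s1-p->s3 s1-q->s4 s2-p->s5 s2-q->s2 s3-p->s6 s3-q->s7 s4-p->s8 s4-q->s4 s5-p->s9 s5-q->s4 s6-p->s10 s6-q->s11 s7-p->s12 s7-q->s7 s8-p->s9 s8-q->s7 s9-p->s9 s9-q->s9 s10-p->s0 s10-q->s13 s11-p->s14 s11-q->s11 s12-p->s9 s12-q->s11 s13-p->s15 s13-q->s13 s14-p->s9 s14-q->s13 s15-p->s9 s15-q->s2

Run two small machines in parallel and take their product. One (5 states) tracks the count of `p`s modulo 5; the other (4 states) tracks partial matches of the forbidden pattern `qpp`. Each combined state is a pair, one component from each; accept when both components accept. Equivalent product states are then merged.
A 16-state machine:
          p    q  
>  s0     s1   s2 
   s1     s3   s4 
   s2     s5   s2 
 * s3     s6   s7 
   s4     s8   s4 
   s5     s9   s4 
   s6    s10  s11 
 * s7    s12   s7 
 * s8     s9   s7 
   s9     s9   s9 
   s10    s0  s13 
   s11   s14  s11 
   s12    s9  s11 
   s13   s15  s13 
   s14    s9  s13 
   s15    s9   s2 
(> = start, * = accepting)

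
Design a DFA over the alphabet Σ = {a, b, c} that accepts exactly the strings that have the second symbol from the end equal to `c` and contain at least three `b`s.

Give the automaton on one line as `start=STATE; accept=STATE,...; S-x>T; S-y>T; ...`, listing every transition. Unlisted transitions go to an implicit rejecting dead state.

start=S0; accept=S6,S7; S0-a>S0; S0-b>S1; S0-c>S0; S1-a>S1; S1-b>S2; S1-c>S1; S2-a>S2; S2-b>S3; S2-c>S4; S3-a>S3; S3-b>S3; S3-c>S5; S4-a>S2; S4-b>S6; S4-c>S4; S5-a>S6; S5-b>S6; S5-c>S7; S6-a>S3; S6-b>S3; S6-c>S5; S7-a>S6; S7-b>S6; S7-c>S7

Run two small machines in parallel and take their product. The first has 13 states tracking the last 2 symbols read; the second has 5 states tracking the count of `b`s, saturating at 4. A product state is a pair (one from each), accepting exactly when both do. Equivalent product states are then merged.
An 8-state machine:
        a   b   c  
>  S0   S0  S1  S0 
   S1   S1  S2  S1 
   S2   S2  S3  S4 
   S3   S3  S3  S5 
   S4   S2  S6  S4 
   S5   S6  S6  S7 
 * S6   S3  S3  S5 
 * S7   S6  S6  S7 
(> = start, * = accepting)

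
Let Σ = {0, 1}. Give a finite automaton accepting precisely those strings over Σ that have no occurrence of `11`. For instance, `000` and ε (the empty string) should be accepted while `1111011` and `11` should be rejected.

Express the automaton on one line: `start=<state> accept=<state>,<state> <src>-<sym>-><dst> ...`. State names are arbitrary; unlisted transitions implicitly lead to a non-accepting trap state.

This is the complement of 'contains `11`'. Use the same substring-matching states — q0 through q2 holding how much of `11` has just been matched — but flip the accepting set: everything except the trap q2 accepts.
3 states suffice.
        0   1  
>* q0   q0  q1 
 * q1   q0  q2 
   q2   q2  q2 
(> = start, * = accepting)

start=q0 accept=q0,q1 q0-0->q0 q0-1->q1 q1-0->q0 q1-1->q2 q2-0->q2 q2-1->q2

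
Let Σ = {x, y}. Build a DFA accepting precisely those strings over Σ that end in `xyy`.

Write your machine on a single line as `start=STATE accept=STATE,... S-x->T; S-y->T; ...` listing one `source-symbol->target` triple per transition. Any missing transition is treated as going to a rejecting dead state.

Let each state record the length of the longest suffix of the input read so far that is also a prefix of `xyy`. q1 means the last symbol is `x`; q2 means the last 2 symbols are `xy`; q3 means the last 3 symbols are `xyy`. Accept only at q3, where the string currently ends in `xyy`.
A 4-state machine:
        x   y  
>  q0   q1  q0 
   q1   q1  q2 
   q2   q1  q3 
 * q3   q1  q0 
(> = start, * = accepting)

start=q0; accept=q3; q0-x->q1; q0-y->q0; q1-x->q1; q1-y->q2; q2-x->q1; q2-y->q3; q3-x->q1; q3-y->q0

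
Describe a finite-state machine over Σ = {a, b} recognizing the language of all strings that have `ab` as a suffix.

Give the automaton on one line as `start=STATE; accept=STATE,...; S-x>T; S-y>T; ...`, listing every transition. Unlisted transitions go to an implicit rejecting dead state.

Remember how much of `ab` the current input suffix matches. State s0 means no match yet; s1 means the last symbol is `a`; s2 means the last 2 symbols are `ab`. Only s2 accepts. On a mismatch, fall back to the longest proper suffix that is still a prefix of `ab`.
A 3-state machine:
        a   b  
>  s0   s1  s0 
   s1   s1  s2 
 * s2   s1  s0 
(> = start, * = accepting)

start=s0; accept=s2; s0-a>s1; s0-b>s0; s1-a>s1; s1-b>s2; s2-a>s1; s2-b>s0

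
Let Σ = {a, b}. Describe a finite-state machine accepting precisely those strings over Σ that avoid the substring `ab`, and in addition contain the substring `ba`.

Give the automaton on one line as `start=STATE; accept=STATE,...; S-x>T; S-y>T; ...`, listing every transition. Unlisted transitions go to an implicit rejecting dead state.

start=s0; accept=s3; s0-a>s1; s0-b>s2; s1-a>s1; s1-b>s1; s2-a>s3; s2-b>s2; s3-a>s3; s3-b>s1

Run two small machines in parallel and take their product. The first has 3 states tracking partial matches of the forbidden pattern `ab`; the second has 3 states tracking whether and how much of `ba` has been seen. A product state is a pair (one from each), accepting exactly when both do. Equivalent product states are then merged.
With 4 states:
        a   b  
>  s0   s1  s2 
   s1   s1  s1 
   s2   s3  s2 
 * s3   s3  s1 
(> = start, * = accepting)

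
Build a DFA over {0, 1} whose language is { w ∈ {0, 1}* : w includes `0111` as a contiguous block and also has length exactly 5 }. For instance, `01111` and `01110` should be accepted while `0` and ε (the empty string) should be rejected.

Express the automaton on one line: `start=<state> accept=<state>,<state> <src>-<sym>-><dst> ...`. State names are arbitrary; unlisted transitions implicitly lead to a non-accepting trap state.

Handle the two conditions separately and then intersect. The first has 5 states tracking whether and how much of `0111` has been seen; the second has 7 states tracking the input length, saturating at 6. A product state is a pair (one from each), accepting exactly when both do. After merging equivalent states the machine shrinks.
An 11-state machine:
          0    1  
>  s0     s1   s2 
   s1     s3   s4 
   s2     s3   s5 
   s3     s5   s6 
   s4     s5   s7 
   s5     s5   s5 
   s6     s5   s8 
   s7     s5   s9 
   s8     s5  s10 
   s9    s10  s10 
 * s10    s5   s5 
(> = start, * = accepting)

start=s0 accept=s10 s0-0->s1 s0-1->s2 s1-0->s3 s1-1->s4 s2-0->s3 s2-1->s5 s3-0->s5 s3-1->s6 s4-0->s5 s4-1->s7 s5-0->s5 s5-1->s5 s6-0->s5 s6-1->s8 s7-0->s5 s7-1->s9 s8-0->s5 s8-1->s10 s9-0->s10 s9-1->s10 s10-0->s5 s10-1->s5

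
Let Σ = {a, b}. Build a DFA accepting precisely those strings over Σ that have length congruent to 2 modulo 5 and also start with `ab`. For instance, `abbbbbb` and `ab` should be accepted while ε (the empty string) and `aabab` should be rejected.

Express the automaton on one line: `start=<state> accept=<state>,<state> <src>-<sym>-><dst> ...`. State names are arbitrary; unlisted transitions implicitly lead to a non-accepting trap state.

start=S0 accept=S3 S0-a->S1 S0-b->S2 S1-a->S2 S1-b->S3 S2-a->S2 S2-b->S2 S3-a->S4 S3-b->S4 S4-a->S5 S4-b->S5 S5-a->S6 S5-b->S6 S6-a->S7 S6-b->S7 S7-a->S3 S7-b->S3

Run two small machines in parallel and take their product. The first has 5 states tracking the input length modulo 5; the second has 4 states tracking whether the input so far still matches the prefix `ab`. A product state is a pair (one from each), accepting exactly when both do. Minimizing collapses redundant product states.
        a   b  
>  S0   S1  S2 
   S1   S2  S3 
   S2   S2  S2 
 * S3   S4  S4 
   S4   S5  S5 
   S5   S6  S6 
   S6   S7  S7 
   S7   S3  S3 
(> = start, * = accepting)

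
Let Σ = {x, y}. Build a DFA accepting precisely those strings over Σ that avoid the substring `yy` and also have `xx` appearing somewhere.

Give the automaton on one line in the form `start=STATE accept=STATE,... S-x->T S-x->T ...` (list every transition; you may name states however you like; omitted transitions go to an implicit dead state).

start=q0 accept=q3,q5 q0-x->q1 q0-y->q2 q1-x->q3 q1-y->q2 q2-x->q1 q2-y->q4 q3-x->q3 q3-y->q5 q4-x->q4 q4-y->q4 q5-x->q3 q5-y->q4

Run two small machines in parallel and take their product. One (3 states) tracks partial matches of the forbidden pattern `yy`; the other (3 states) tracks whether and how much of `xx` has been seen. Each combined state is a pair, one component from each; accept when both components accept. Minimizing collapses redundant product states.
6 states suffice.
        x   y  
>  q0   q1  q2 
   q1   q3  q2 
   q2   q1  q4 
 * q3   q3  q5 
   q4   q4  q4 
 * q5   q3  q4 
(> = start, * = accepting)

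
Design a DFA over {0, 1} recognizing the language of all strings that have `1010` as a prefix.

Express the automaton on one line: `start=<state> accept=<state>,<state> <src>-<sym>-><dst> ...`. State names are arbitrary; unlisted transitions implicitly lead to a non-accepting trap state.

start=S0 accept=S4 S0-0->S5 S0-1->S1 S1-0->S2 S1-1->S5 S2-0->S5 S2-1->S3 S3-0->S4 S3-1->S5 S4-0->S4 S4-1->S4 S5-0->S5 S5-1->S5

Check the first 4 symbols one by one: S0 through S3 record how many have matched `1010` so far; any wrong symbol goes to the dead state S5. After all 4 match we enter the accepting sink S4.
A 6-state machine:
        0   1  
>  S0   S5  S1 
   S1   S2  S5 
   S2   S5  S3 
   S3   S4  S5 
 * S4   S4  S4 
   S5   S5  S5 
(> = start, * = accepting)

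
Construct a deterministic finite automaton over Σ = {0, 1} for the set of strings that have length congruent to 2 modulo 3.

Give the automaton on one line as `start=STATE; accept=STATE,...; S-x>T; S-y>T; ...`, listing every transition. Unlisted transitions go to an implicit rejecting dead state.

start=S0; accept=S2; S0-0>S1; S0-1>S1; S1-0>S2; S1-1>S2; S2-0>S0; S2-1>S0

Count input length modulo 3: every symbol advances one step around the cycle S0 → S1 → S2 → S0. Accept at S2.
        0   1  
>  S0   S1  S1 
   S1   S2  S2 
 * S2   S0  S0 
(> = start, * = accepting)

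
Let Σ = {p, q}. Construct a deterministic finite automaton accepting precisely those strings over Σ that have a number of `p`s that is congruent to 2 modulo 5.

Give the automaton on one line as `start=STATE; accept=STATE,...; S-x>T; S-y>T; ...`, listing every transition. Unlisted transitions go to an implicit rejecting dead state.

Keep the running count of `p`s modulo 5: each `p` advances along the cycle A → B → C → D → E → A while other symbols loop. Accept at C.
With 5 states:
       p  q 
>  A   B  A 
   B   C  B 
 * C   D  C 
   D   E  D 
   E   A  E 
(> = start, * = accepting)

start=A; accept=C; A-p>B; A-q>A; B-p>C; B-q>B; C-p>D; C-q>C; D-p>E; D-q>D; E-p>A; E-q>E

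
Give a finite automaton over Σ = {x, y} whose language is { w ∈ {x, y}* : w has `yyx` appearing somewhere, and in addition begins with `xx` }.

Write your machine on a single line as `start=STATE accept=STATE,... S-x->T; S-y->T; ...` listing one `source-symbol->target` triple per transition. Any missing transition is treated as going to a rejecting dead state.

Build one automaton per condition and run them in lockstep. One (4 states) tracks whether and how much of `yyx` has been seen; the other (4 states) tracks whether the input so far still matches the prefix `xx`. Each combined state is a pair, one component from each; accept when both components accept. Minimizing collapses redundant product states.
With 7 states:
        x   y  
>  S0   S1  S2 
   S1   S3  S2 
   S2   S2  S2 
   S3   S3  S4 
   S4   S3  S5 
   S5   S6  S5 
 * S6   S6  S6 
(> = start, * = accepting)

start=S0; accept=S6; S0-x->S1; S0-y->S2; S1-x->S3; S1-y->S2; S2-x->S2; S2-y->S2; S3-x->S3; S3-y->S4; S4-x->S3; S4-y->S5; S5-x->S6; S5-y->S5; S6-x->S6; S6-y->S6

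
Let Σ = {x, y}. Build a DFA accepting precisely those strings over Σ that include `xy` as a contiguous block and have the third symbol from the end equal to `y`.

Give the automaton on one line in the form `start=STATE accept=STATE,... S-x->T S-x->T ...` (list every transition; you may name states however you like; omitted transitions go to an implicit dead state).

Build one automaton per condition and run them in lockstep. One (3 states) tracks whether and how much of `xy` has been seen; the other (15 states) tracks the last 3 symbols read. Each combined state is a pair, one component from each; accept when both components accept. Equivalent product states are then merged.
With 11 states:
          x    y  
>  q0     q1   q2 
   q1     q1   q3 
   q2     q4   q2 
   q3     q5   q6 
   q4     q1   q7 
   q5     q8   q7 
   q6     q9  q10 
 * q7     q5   q6 
 * q8     q1   q3 
 * q9     q8   q7 
 * q10    q9  q10 
(> = start, * = accepting)

start=q0 accept=q7,q8,q9,q10 q0-x->q1 q0-y->q2 q1-x->q1 q1-y->q3 q2-x->q4 q2-y->q2 q3-x->q5 q3-y->q6 q4-x->q1 q4-y->q7 q5-x->q8 q5-y->q7 q6-x->q9 q6-y->q10 q7-x->q5 q7-y->q6 q8-x->q1 q8-y->q3 q9-x->q8 q9-y->q7 q10-x->q9 q10-y->q10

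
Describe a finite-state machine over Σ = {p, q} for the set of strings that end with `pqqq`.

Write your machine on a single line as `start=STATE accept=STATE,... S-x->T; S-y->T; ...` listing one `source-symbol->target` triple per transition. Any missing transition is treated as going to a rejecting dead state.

start=A; accept=E; A-p->B; A-q->A; B-p->B; B-q->C; C-p->B; C-q->D; D-p->B; D-q->E; E-p->B; E-q->A

Let each state record the length of the longest suffix of the input read so far that is also a prefix of `pqqq`. B means the last symbol is `p`; C means the last 2 symbols are `pq`; D means the last 3 symbols are `pqq`; E means the last 4 symbols are `pqqq`. Accept only at E, where the string currently ends in `pqqq`.
A 5-state machine:
       p  q 
>  A   B  A 
   B   B  C 
   C   B  D 
   D   B  E 
 * E   B  A 
(> = start, * = accepting)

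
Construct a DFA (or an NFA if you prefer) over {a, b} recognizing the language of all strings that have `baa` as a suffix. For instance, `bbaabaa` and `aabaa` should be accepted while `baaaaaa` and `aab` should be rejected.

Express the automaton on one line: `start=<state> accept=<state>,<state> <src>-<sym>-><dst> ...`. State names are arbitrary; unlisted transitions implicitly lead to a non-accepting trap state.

Remember how much of `baa` the current input suffix matches. State s0 means no match yet; s1 means the last symbol is `b`; s2 means the last 2 symbols are `ba`; s3 means the last 3 symbols are `baa`. Only s3 accepts. On a mismatch, fall back to the longest proper suffix that is still a prefix of `baa`.
With 4 states:
        a   b  
>  s0   s0  s1 
   s1   s2  s1 
   s2   s3  s1 
 * s3   s0  s1 
(> = start, * = accepting)

start=s0 accept=s3 s0-a->s0 s0-b->s1 s1-a->s2 s1-b->s1 s2-a->s3 s2-b->s1 s3-a->s0 s3-b->s1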